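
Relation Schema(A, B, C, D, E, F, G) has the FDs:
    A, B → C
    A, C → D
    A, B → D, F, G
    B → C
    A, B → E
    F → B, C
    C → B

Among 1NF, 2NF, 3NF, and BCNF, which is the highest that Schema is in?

Candidate keys: {A, B}, {A, C}, {A, F}. Prime attributes: {A, B, C, F}.
B → C: {B}⁺ = {B, C}, which is not all of the attributes, so the left side is not a superkey — BCNF is violated.
Since {C} ⊆ prime attributes and every other non-superkey FD also has a prime right side, the schema is in 3NF.

3NF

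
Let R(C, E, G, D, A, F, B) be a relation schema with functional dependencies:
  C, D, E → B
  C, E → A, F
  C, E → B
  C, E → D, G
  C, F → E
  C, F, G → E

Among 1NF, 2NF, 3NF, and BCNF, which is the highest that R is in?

Candidate keys: {C, E}, {C, F}. Prime attributes: {C, E, F}.
Each dependency's left side is a superkey — BCNF holds.

BCNF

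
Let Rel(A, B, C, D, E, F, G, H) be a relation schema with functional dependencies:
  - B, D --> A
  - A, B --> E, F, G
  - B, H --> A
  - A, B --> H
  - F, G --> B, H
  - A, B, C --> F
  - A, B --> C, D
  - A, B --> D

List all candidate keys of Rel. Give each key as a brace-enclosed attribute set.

{A, B}, {B, D}, {B, H}, {F, G}

{A, B}⁺ = {A, B, C, D, E, F, G, H} — all of the relation — so {A, B} is a candidate key.
{B, D}⁺ = {A, B, C, D, E, F, G, H} — all of the relation — so {B, D} is a candidate key.
{B, H}⁺ = {A, B, C, D, E, F, G, H} — all of the relation — so {B, H} is a candidate key.
{F, G}⁺ = {A, B, C, D, E, F, G, H} — all of the relation — so {F, G} is a candidate key.
These are minimal and exhaustive — every other superkey contains one of them.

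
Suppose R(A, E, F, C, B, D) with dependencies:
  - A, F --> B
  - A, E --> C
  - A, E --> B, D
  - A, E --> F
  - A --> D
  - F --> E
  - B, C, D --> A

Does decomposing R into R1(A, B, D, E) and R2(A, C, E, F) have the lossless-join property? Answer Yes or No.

Yes

Common attributes: {A, E}; their closure is {A, B, C, D, E, F}.
Since R1 ⊆ {A, B, C, D, E, F}, the intersection is a superkey of R1; the decomposition is lossless.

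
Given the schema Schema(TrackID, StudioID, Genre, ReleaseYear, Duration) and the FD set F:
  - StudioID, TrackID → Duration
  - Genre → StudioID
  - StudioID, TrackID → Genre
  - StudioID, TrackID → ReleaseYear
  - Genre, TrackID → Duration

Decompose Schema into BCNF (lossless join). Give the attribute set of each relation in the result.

Candidate keys of the original relation: {Genre, TrackID}, {StudioID, TrackID}.
In {Duration, Genre, ReleaseYear, StudioID, TrackID}, {Genre} is not a superkey ({Genre}⁺ restricted to this set is {Genre, StudioID}), so split on Genre → StudioID into {Genre, StudioID} and {Duration, Genre, ReleaseYear, TrackID}.
{Genre, StudioID}: every determinant is a superkey — BCNF.
{Duration, Genre, ReleaseYear, TrackID}: every determinant is a superkey — BCNF.

{Duration, Genre, ReleaseYear, TrackID}; {Genre, StudioID}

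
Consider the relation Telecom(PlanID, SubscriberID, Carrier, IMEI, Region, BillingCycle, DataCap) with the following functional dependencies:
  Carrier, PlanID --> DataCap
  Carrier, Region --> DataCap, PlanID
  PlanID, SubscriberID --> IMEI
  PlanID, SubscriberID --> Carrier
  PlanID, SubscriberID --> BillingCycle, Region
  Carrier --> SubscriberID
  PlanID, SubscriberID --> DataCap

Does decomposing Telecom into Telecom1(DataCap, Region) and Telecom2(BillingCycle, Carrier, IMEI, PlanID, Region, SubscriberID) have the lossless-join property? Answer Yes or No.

No

Telecom1 ∩ Telecom2 = {Region}; its closure under F is {Region}.
Neither Telecom1 nor Telecom2 is contained in that closure, so the decomposition is lossy.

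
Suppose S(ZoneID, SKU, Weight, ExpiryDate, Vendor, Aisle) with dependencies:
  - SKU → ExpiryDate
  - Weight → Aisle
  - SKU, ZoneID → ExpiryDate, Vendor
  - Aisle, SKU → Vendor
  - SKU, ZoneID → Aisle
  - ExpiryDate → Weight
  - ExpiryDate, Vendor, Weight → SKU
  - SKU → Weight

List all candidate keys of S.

No FD produces {ZoneID}, so it must be in every candidate key.
Closure of {SKU, ZoneID} is {Aisle, ExpiryDate, SKU, Vendor, Weight, ZoneID}, the whole schema; {SKU, ZoneID} is a candidate key.
Closure of {ExpiryDate, Vendor, ZoneID} is {Aisle, ExpiryDate, SKU, Vendor, Weight, ZoneID}, the whole schema; {ExpiryDate, Vendor, ZoneID} is a candidate key.
No proper subset of any of these is a key, and no other minimal superkey exists.

{ExpiryDate, Vendor, ZoneID}, {SKU, ZoneID}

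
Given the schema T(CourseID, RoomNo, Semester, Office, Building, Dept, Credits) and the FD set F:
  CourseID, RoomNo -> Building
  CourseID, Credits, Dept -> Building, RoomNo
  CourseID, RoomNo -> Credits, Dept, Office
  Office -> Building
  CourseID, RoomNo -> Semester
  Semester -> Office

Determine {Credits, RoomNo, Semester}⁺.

Start with {Credits, RoomNo, Semester}.
Semester -> Office applies; add {Office} → now {Credits, Office, RoomNo, Semester}.
Office -> Building applies; add {Building} → now {Building, Credits, Office, RoomNo, Semester}.
No further FD applies.

{Building, Credits, Office, RoomNo, Semester}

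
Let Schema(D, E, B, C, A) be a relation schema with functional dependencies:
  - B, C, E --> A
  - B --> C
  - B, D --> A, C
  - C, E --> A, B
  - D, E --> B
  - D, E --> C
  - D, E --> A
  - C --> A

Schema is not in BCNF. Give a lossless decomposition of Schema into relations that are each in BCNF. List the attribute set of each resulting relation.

Candidate key of the original relation: {D, E}.
Within {A, B, C, D, E}: {B, C, E}⁺ ∩ {A, B, C, D, E} = {A, B, C, E}, not the whole set, so B, C, E --> A violates BCNF; decompose into {A, B, C, E} and {B, C, D, E}.
Within {A, B, C, E}: {B}⁺ ∩ {A, B, C, E} = {A, B, C}, not the whole set, so B --> A, C violates BCNF; decompose into {A, B, C} and {B, E}.
Within {A, B, C}: {C}⁺ ∩ {A, B, C} = {A, C}, not the whole set, so C --> A violates BCNF; decompose into {A, C} and {B, C}.
{A, C}: every determinant is a superkey — BCNF.
{B, C}: every determinant is a superkey — BCNF.
{B, E}: every determinant is a superkey — BCNF.
Within {B, C, D, E}: {B}⁺ ∩ {B, C, D, E} = {B, C}, not the whole set, so B --> C violates BCNF; decompose into {B, C} and {B, D, E}.
{B, C}: every determinant is a superkey — BCNF.
{B, D, E}: every determinant is a superkey — BCNF.

{A, C}; {B, C}; {B, D, E}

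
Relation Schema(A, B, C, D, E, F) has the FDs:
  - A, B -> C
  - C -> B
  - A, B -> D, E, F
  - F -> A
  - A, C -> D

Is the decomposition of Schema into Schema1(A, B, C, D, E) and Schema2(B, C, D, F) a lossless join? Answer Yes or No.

The shared attributes are {B, C, D} and {B, C, D}⁺ = {B, C, D}.
Schema1 ⊄ {B, C, D} and Schema2 ⊄ {B, C, D}, so the split is lossy.

No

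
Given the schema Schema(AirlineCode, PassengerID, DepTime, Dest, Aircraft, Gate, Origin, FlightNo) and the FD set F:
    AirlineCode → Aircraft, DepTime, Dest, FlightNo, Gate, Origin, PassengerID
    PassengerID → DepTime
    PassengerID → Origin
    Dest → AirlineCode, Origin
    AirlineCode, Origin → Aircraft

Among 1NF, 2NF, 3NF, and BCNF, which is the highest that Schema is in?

Candidate keys: {AirlineCode}, {Dest}. Prime attributes: {AirlineCode, Dest}.
PassengerID → DepTime: {PassengerID}⁺ = {DepTime, Origin, PassengerID}, which is not all of the attributes, so the left side is not a superkey — BCNF is violated.
Because {DepTime} is non-prime and the left side of PassengerID → DepTime is not a superkey, the relation is not in 3NF.
With only single-attribute keys there can be no partial dependency, so 2NF holds.

2NF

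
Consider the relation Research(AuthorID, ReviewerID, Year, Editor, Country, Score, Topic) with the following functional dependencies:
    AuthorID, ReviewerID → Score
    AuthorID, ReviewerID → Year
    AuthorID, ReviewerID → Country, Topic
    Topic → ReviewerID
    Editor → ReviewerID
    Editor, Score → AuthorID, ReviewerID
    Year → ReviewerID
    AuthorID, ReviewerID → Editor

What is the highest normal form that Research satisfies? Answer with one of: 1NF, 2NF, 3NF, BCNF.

3NF

Candidate keys: {AuthorID, Editor}, {AuthorID, ReviewerID}, {AuthorID, Topic}, {AuthorID, Year}, {Editor, Score}. Prime attributes: {AuthorID, Editor, ReviewerID, Score, Topic, Year}.
For Topic → ReviewerID we have {Topic}⁺ = {ReviewerID, Topic}; {Topic} is not a superkey, so BCNF fails.
But every attribute on its right side ({ReviewerID}) is prime, and the same holds for every other non-superkey FD, so 3NF still holds.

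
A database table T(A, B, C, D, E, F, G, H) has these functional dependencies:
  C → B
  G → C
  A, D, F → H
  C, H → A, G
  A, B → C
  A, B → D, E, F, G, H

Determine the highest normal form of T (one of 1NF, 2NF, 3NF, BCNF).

Candidate keys: {A, B}, {A, C}, {A, G}, {C, H}, {G, H}. Prime attributes: {A, B, C, G, H}.
C → B breaks BCNF: {C}⁺ = {B, C}, so {C} is not a superkey.
Its right-hand attributes {B} are all prime, as are those of every other non-superkey FD — the relation is in 3NF.

3NF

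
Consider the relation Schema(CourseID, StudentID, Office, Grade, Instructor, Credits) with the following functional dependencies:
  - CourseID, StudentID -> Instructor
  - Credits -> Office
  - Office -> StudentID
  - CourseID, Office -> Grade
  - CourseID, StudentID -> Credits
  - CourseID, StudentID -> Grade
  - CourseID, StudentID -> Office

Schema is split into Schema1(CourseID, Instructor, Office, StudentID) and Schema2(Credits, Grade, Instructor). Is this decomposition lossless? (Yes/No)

The shared attributes are {Instructor} and {Instructor}⁺ = {Instructor}.
Schema1 ⊄ {Instructor} and Schema2 ⊄ {Instructor}, so the split is lossy.

No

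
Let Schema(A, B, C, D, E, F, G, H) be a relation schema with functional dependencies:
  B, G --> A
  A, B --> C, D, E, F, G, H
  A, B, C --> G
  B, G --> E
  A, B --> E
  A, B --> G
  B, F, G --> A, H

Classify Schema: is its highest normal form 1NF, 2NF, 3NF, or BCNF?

Candidate keys: {A, B}, {B, G}. Prime attributes: {A, B, G}.
Each dependency's left side is a superkey — BCNF holds.

BCNF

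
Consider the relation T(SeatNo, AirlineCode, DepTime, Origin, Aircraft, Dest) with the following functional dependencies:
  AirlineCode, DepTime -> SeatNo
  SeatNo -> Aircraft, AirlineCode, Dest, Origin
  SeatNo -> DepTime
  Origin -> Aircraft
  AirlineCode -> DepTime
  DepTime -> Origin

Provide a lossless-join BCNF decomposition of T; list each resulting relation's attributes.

{Aircraft, Origin}; {AirlineCode, DepTime, Dest, SeatNo}; {DepTime, Origin}

Candidate keys of the original relation: {AirlineCode}, {SeatNo}.
Within {Aircraft, AirlineCode, DepTime, Dest, Origin, SeatNo}: {Origin}⁺ ∩ {Aircraft, AirlineCode, DepTime, Dest, Origin, SeatNo} = {Aircraft, Origin}, not the whole set, so Origin -> Aircraft violates BCNF; decompose into {Aircraft, Origin} and {AirlineCode, DepTime, Dest, Origin, SeatNo}.
{Aircraft, Origin}: every determinant is a superkey — BCNF.
Within {AirlineCode, DepTime, Dest, Origin, SeatNo}: {DepTime}⁺ ∩ {AirlineCode, DepTime, Dest, Origin, SeatNo} = {DepTime, Origin}, not the whole set, so DepTime -> Origin violates BCNF; decompose into {DepTime, Origin} and {AirlineCode, DepTime, Dest, SeatNo}.
{DepTime, Origin}: every determinant is a superkey — BCNF.
{AirlineCode, DepTime, Dest, SeatNo}: every determinant is a superkey — BCNF.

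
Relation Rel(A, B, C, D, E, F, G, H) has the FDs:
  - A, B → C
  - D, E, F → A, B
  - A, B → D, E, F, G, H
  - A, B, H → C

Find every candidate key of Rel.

{A, B}⁺ = {A, B, C, D, E, F, G, H}, which is every attribute, so {A, B} is a candidate key.
{D, E, F}⁺ = {A, B, C, D, E, F, G, H}, which is every attribute, so {D, E, F} is a candidate key.
No proper subset of any of these is a key, and no other minimal superkey exists.

{A, B}, {D, E, F}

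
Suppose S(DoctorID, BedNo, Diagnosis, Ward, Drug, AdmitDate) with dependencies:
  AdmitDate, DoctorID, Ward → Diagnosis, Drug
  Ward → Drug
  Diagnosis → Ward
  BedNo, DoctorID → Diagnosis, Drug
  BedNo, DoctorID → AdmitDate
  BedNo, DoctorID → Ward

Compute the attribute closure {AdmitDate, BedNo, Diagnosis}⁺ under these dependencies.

Start with {AdmitDate, BedNo, Diagnosis}.
Diagnosis → Ward applies; add {Ward} → now {AdmitDate, BedNo, Diagnosis, Ward}.
Ward → Drug applies; add {Drug} → now {AdmitDate, BedNo, Diagnosis, Drug, Ward}.
No further FD applies.

{AdmitDate, BedNo, Diagnosis, Drug, Ward}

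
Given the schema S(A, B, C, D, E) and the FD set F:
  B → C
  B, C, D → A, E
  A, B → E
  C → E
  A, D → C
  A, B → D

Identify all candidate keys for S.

{A, B}, {B, D}

Attributes never on any right-hand side: {B} — every candidate key must contain it.
{A, B} is a candidate key since {A, B}⁺ = {A, B, C, D, E} covers every attribute.
{B, D} is a candidate key since {B, D}⁺ = {A, B, C, D, E} covers every attribute.
No proper subset of any of these is a key, and no other minimal superkey exists.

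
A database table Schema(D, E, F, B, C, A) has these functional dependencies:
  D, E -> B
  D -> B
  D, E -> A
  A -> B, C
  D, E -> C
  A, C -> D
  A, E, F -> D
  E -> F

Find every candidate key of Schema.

Attributes never on any right-hand side: {E} — every candidate key must contain it.
Closure of {A, E} is {A, B, C, D, E, F}, the whole schema; {A, E} is a candidate key.
Closure of {D, E} is {A, B, C, D, E, F}, the whole schema; {D, E} is a candidate key.
Any other superkey properly contains one of these, so there are no further candidate keys.

{A, E}, {D, E}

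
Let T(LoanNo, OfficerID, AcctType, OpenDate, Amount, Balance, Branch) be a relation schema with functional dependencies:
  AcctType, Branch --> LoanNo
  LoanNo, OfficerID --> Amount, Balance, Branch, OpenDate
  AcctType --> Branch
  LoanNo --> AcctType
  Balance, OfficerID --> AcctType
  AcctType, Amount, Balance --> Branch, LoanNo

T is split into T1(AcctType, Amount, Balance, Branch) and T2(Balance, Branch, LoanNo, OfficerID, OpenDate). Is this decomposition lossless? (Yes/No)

No

T1 ∩ T2 = {Balance, Branch}; its closure under F is {Balance, Branch}.
Neither T1 nor T2 is contained in that closure, so the decomposition is lossy.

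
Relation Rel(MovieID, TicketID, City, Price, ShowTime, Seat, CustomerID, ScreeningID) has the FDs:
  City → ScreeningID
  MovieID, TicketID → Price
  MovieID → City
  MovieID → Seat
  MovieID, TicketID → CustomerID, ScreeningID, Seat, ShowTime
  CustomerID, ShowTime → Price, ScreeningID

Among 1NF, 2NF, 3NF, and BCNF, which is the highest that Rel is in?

1NF

Candidate key: {MovieID, TicketID}. Prime attributes: {MovieID, TicketID}.
For City → ScreeningID we have {City}⁺ = {City, ScreeningID}; {City} is not a superkey, so BCNF fails.
City → ScreeningID determines the non-prime attribute {ScreeningID} from a non-superkey — 3NF is violated.
{MovieID} is a proper subset of the key {MovieID, TicketID}, and {MovieID}⁺ contains the non-prime attributes {City, ScreeningID, Seat} — a partial dependency, so 2NF is violated.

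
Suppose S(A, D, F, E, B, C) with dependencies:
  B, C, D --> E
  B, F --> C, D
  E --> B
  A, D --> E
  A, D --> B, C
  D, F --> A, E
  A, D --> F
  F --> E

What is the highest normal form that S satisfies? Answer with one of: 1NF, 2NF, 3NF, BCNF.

2NF

Candidate keys: {A, D}, {F}. Prime attributes: {A, D, F}.
B, C, D --> E breaks BCNF: {B, C, D}⁺ = {B, C, D, E}, so {B, C, D} is not a superkey.
B, C, D --> E has non-prime {E} on the right and a non-superkey on the left, so 3NF fails.
No proper subset of a key has a non-prime attribute in its closure, so there is no partial dependency; 2NF holds.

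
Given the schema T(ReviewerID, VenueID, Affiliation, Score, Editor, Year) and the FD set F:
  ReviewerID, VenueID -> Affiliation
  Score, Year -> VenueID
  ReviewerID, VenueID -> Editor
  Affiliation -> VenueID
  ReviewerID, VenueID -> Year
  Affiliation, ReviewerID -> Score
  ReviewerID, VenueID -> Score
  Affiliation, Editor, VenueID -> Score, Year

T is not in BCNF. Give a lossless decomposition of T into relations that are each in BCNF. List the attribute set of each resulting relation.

{Affiliation, Editor, ReviewerID}; {Affiliation, Editor, Score, Year}; {Score, VenueID, Year}

Candidate keys of the original relation: {Affiliation, ReviewerID}, {ReviewerID, Score, Year}, {ReviewerID, VenueID}.
In {Affiliation, Editor, ReviewerID, Score, VenueID, Year}, {Score, Year} is not a superkey ({Score, Year}⁺ restricted to this set is {Score, VenueID, Year}), so split on Score, Year -> VenueID into {Score, VenueID, Year} and {Affiliation, Editor, ReviewerID, Score, Year}.
{Score, VenueID, Year} has no BCNF violation.
In {Affiliation, Editor, ReviewerID, Score, Year}, {Affiliation, Editor} is not a superkey ({Affiliation, Editor}⁺ restricted to this set is {Affiliation, Editor, Score, Year}), so split on Affiliation, Editor -> Score, Year into {Affiliation, Editor, Score, Year} and {Affiliation, Editor, ReviewerID}.
{Affiliation, Editor, Score, Year} has no BCNF violation.
{Affiliation, Editor, ReviewerID} has no BCNF violation.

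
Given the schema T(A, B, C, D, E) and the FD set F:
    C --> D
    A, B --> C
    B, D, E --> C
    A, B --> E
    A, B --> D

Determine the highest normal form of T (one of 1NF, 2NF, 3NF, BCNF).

Candidate key: {A, B}. Prime attributes: {A, B}.
C --> D breaks BCNF: {C}⁺ = {C, D}, so {C} is not a superkey.
C --> D has non-prime {D} on the right and a non-superkey on the left, so 3NF fails.
Checking every proper subset of each key, none determines a non-prime attribute — 2NF is satisfied.

2NF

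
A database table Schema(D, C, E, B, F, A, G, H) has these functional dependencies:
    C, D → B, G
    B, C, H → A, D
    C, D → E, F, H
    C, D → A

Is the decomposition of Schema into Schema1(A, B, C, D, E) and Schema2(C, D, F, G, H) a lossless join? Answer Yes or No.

Schema1 ∩ Schema2 = {C, D}; its closure under F is {A, B, C, D, E, F, G, H}.
Since Schema1 ⊆ {A, B, C, D, E, F, G, H}, the intersection is a superkey of Schema1; the decomposition is lossless.

Yes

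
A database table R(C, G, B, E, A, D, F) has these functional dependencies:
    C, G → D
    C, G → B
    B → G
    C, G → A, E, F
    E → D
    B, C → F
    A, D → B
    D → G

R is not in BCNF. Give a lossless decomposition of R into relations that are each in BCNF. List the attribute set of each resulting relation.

Candidate keys of the original relation: {B, C}, {C, D}, {C, E}, {C, G}.
In {A, B, C, D, E, F, G}, {B} is not a superkey ({B}⁺ restricted to this set is {B, G}), so split on B → G into {B, G} and {A, B, C, D, E, F}.
{B, G} is in BCNF.
In {A, B, C, D, E, F}, {E} is not a superkey ({E}⁺ restricted to this set is {D, E}), so split on E → D into {D, E} and {A, B, C, E, F}.
{D, E} is in BCNF.
In {A, B, C, E, F}, {A, E} is not a superkey ({A, E}⁺ restricted to this set is {A, B, E}), so split on A, E → B into {A, B, E} and {A, C, E, F}.
{A, B, E} is in BCNF.
{A, C, E, F} is in BCNF.

{A, B, E}; {A, C, E, F}; {B, G}; {D, E}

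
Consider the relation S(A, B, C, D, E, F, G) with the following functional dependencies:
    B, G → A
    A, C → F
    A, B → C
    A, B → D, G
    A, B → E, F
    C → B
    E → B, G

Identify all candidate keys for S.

{A, B}, {A, C}, {B, G}, {C, G}, {E}

{E}⁺ = {A, B, C, D, E, F, G} — all of the relation — so {E} is a candidate key.
{A, B}⁺ = {A, B, C, D, E, F, G} — all of the relation — so {A, B} is a candidate key.
{A, C}⁺ = {A, B, C, D, E, F, G} — all of the relation — so {A, C} is a candidate key.
{B, G}⁺ = {A, B, C, D, E, F, G} — all of the relation — so {B, G} is a candidate key.
{C, G}⁺ = {A, B, C, D, E, F, G} — all of the relation — so {C, G} is a candidate key.
Any other superkey properly contains one of these, so there are no further candidate keys.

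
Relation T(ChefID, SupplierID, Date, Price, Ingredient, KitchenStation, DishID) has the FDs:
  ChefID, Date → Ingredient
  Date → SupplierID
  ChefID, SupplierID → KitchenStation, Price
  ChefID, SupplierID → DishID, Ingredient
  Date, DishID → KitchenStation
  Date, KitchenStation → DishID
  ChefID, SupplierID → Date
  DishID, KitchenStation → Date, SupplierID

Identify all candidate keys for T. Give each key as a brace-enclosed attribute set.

{ChefID, Date}, {ChefID, DishID, KitchenStation}, {ChefID, SupplierID}

Attributes never on any right-hand side: {ChefID} — every candidate key must contain it.
{ChefID, Date} is a candidate key since {ChefID, Date}⁺ = {ChefID, Date, DishID, Ingredient, KitchenStation, Price, SupplierID} covers every attribute.
{ChefID, SupplierID} is a candidate key since {ChefID, SupplierID}⁺ = {ChefID, Date, DishID, Ingredient, KitchenStation, Price, SupplierID} covers every attribute.
{ChefID, DishID, KitchenStation} is a candidate key since {ChefID, DishID, KitchenStation}⁺ = {ChefID, Date, DishID, Ingredient, KitchenStation, Price, SupplierID} covers every attribute.
Any other superkey properly contains one of these, so there are no further candidate keys.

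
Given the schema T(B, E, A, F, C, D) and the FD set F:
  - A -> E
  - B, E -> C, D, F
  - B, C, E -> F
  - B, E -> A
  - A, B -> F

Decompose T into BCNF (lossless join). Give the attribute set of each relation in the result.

{A, B, C, D, F}; {A, E}

Candidate keys of the original relation: {A, B}, {B, E}.
Within {A, B, C, D, E, F}: {A}⁺ ∩ {A, B, C, D, E, F} = {A, E}, not the whole set, so A -> E violates BCNF; decompose into {A, E} and {A, B, C, D, F}.
{A, E}: every determinant is a superkey — BCNF.
{A, B, C, D, F}: every determinant is a superkey — BCNF.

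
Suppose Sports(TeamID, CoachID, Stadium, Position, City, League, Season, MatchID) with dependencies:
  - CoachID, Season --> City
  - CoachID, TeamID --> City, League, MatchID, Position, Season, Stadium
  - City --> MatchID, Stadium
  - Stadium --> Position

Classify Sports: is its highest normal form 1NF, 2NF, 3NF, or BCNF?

Candidate key: {CoachID, TeamID}. Prime attributes: {CoachID, TeamID}.
CoachID, Season --> City: {CoachID, Season}⁺ = {City, CoachID, MatchID, Position, Season, Stadium}, which is not all of the attributes, so the left side is not a superkey — BCNF is violated.
Because {City} is non-prime and the left side of CoachID, Season --> City is not a superkey, the relation is not in 3NF.
No proper subset of a key has a non-prime attribute in its closure, so there is no partial dependency; 2NF holds.

2NF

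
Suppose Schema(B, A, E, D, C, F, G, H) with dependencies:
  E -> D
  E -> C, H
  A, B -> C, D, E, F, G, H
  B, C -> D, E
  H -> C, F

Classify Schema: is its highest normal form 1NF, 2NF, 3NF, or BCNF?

2NF

Candidate key: {A, B}. Prime attributes: {A, B}.
For E -> D we have {E}⁺ = {C, D, E, F, H}; {E} is not a superkey, so BCNF fails.
E -> D determines the non-prime attribute {D} from a non-superkey — 3NF is violated.
No proper subset of a key has a non-prime attribute in its closure, so there is no partial dependency; 2NF holds.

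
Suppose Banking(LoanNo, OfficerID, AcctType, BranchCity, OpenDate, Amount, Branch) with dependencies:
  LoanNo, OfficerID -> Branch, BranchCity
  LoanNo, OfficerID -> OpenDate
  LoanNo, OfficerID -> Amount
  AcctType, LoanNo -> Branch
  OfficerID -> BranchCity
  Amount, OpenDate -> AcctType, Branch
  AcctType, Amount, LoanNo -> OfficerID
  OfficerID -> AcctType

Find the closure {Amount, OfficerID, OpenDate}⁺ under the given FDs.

{AcctType, Amount, Branch, BranchCity, OfficerID, OpenDate}

Start with {Amount, OfficerID, OpenDate}.
OfficerID -> BranchCity applies; add {BranchCity} → now {Amount, BranchCity, OfficerID, OpenDate}.
Amount, OpenDate -> AcctType, Branch applies; add {AcctType, Branch} → now {AcctType, Amount, Branch, BranchCity, OfficerID, OpenDate}.
No further FD applies.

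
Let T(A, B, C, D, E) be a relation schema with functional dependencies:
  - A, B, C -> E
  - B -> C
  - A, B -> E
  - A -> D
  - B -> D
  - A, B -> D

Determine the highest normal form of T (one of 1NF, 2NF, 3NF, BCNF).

1NF

Candidate key: {A, B}. Prime attributes: {A, B}.
B -> C breaks BCNF: {B}⁺ = {B, C, D}, so {B} is not a superkey.
B -> C determines the non-prime attribute {C} from a non-superkey — 3NF is violated.
{A} is a proper subset of the key {A, B}, and {A}⁺ contains the non-prime attribute {D} — a partial dependency, so 2NF is violated.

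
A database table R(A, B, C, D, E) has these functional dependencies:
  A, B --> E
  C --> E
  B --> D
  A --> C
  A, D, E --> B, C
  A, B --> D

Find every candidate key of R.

{A, B}, {A, D}

No FD produces {A}, so it must be in every candidate key.
{A, B} is a candidate key since {A, B}⁺ = {A, B, C, D, E} covers every attribute.
{A, D} is a candidate key since {A, D}⁺ = {A, B, C, D, E} covers every attribute.
Any other superkey properly contains one of these, so there are no further candidate keys.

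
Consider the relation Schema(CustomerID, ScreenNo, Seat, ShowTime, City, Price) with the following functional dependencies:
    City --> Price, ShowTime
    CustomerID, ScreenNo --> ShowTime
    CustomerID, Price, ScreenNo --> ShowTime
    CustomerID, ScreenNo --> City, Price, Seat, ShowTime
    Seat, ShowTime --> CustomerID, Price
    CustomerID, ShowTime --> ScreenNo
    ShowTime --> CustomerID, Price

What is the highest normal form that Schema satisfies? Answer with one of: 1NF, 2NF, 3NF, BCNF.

Candidate keys: {City}, {CustomerID, ScreenNo}, {ShowTime}. Prime attributes: {City, CustomerID, ScreenNo, ShowTime}.
The left-hand side of every FD is a superkey, so BCNF is satisfied.

BCNF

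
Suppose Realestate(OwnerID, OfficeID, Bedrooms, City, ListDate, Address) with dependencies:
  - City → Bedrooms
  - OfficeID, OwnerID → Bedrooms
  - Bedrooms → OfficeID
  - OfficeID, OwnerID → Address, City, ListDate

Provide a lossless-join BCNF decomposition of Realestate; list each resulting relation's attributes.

Candidate keys of the original relation: {Bedrooms, OwnerID}, {City, OwnerID}, {OfficeID, OwnerID}.
Within {Address, Bedrooms, City, ListDate, OfficeID, OwnerID}: {City}⁺ ∩ {Address, Bedrooms, City, ListDate, OfficeID, OwnerID} = {Bedrooms, City, OfficeID}, not the whole set, so City → Bedrooms, OfficeID violates BCNF; decompose into {Bedrooms, City, OfficeID} and {Address, City, ListDate, OwnerID}.
Within {Bedrooms, City, OfficeID}: {Bedrooms}⁺ ∩ {Bedrooms, City, OfficeID} = {Bedrooms, OfficeID}, not the whole set, so Bedrooms → OfficeID violates BCNF; decompose into {Bedrooms, OfficeID} and {Bedrooms, City}.
{Bedrooms, OfficeID} has no BCNF violation.
{Bedrooms, City} has no BCNF violation.
{Address, City, ListDate, OwnerID} has no BCNF violation.

{Address, City, ListDate, OwnerID}; {Bedrooms, City}; {Bedrooms, OfficeID}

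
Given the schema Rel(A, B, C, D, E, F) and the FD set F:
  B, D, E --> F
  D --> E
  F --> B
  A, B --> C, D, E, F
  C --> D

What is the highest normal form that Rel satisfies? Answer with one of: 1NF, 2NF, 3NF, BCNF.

2NF

Candidate keys: {A, B}, {A, F}. Prime attributes: {A, B, F}.
B, D, E --> F: {B, D, E}⁺ = {B, D, E, F}, which is not all of the attributes, so the left side is not a superkey — BCNF is violated.
Because {E} is non-prime and the left side of D --> E is not a superkey, the relation is not in 3NF.
No non-prime attribute depends on a proper subset of any candidate key, so 2NF holds.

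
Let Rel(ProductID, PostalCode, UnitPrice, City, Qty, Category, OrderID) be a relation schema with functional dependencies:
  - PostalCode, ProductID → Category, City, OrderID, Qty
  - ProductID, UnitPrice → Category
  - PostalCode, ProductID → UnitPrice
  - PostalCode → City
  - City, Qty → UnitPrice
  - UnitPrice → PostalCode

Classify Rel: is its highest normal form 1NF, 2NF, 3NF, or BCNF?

3NF

Candidate keys: {City, ProductID, Qty}, {PostalCode, ProductID}, {ProductID, UnitPrice}. Prime attributes: {City, PostalCode, ProductID, Qty, UnitPrice}.
PostalCode → City breaks BCNF: {PostalCode}⁺ = {City, PostalCode}, so {PostalCode} is not a superkey.
Its right-hand attributes {City} are all prime, as are those of every other non-superkey FD — the relation is in 3NF.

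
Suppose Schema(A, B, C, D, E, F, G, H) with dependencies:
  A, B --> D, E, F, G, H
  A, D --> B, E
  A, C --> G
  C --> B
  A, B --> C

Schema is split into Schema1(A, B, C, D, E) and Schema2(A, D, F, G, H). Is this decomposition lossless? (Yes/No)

The shared attributes are {A, D} and {A, D}⁺ = {A, B, C, D, E, F, G, H}.
Since Schema1 ⊆ {A, B, C, D, E, F, G, H}, the intersection is a superkey of Schema1; the decomposition is lossless.

Yes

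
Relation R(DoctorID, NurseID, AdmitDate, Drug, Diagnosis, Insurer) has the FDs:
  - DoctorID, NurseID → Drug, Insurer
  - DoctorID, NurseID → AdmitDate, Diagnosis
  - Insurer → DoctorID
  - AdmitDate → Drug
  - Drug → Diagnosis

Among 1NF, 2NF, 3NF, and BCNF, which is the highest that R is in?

2NF

Candidate keys: {DoctorID, NurseID}, {Insurer, NurseID}. Prime attributes: {DoctorID, Insurer, NurseID}.
Insurer → DoctorID: {Insurer}⁺ = {DoctorID, Insurer}, which is not all of the attributes, so the left side is not a superkey — BCNF is violated.
Because {Drug} is non-prime and the left side of AdmitDate → Drug is not a superkey, the relation is not in 3NF.
No proper subset of a key has a non-prime attribute in its closure, so there is no partial dependency; 2NF holds.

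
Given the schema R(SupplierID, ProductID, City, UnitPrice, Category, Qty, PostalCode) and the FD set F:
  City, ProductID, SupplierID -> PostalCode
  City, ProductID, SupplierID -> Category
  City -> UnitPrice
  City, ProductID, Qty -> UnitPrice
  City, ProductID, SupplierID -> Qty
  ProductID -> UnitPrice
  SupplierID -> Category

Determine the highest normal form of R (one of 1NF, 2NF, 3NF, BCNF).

Candidate key: {City, ProductID, SupplierID}. Prime attributes: {City, ProductID, SupplierID}.
City -> UnitPrice breaks BCNF: {City}⁺ = {City, UnitPrice}, so {City} is not a superkey.
City -> UnitPrice has non-prime {UnitPrice} on the right and a non-superkey on the left, so 3NF fails.
The proper key subset {City} of {City, ProductID, SupplierID} determines non-prime {UnitPrice}, so the relation is not even in 2NF.

1NF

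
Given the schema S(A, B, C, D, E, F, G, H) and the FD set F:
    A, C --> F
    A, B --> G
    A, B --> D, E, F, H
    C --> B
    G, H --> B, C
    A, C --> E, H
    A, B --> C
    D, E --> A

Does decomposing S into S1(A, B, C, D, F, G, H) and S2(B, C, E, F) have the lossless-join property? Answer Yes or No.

No

Common attributes: {B, C, F}; their closure is {B, C, F}.
The closure covers neither S1 nor S2 entirely; the join is not lossless.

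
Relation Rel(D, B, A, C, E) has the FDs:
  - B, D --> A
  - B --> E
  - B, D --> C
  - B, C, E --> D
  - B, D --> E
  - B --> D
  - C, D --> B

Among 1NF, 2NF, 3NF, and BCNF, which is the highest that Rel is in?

BCNF

Candidate keys: {B}, {C, D}. Prime attributes: {B, C, D}.
Every FD has a superkey on the left, so the relation is in BCNF.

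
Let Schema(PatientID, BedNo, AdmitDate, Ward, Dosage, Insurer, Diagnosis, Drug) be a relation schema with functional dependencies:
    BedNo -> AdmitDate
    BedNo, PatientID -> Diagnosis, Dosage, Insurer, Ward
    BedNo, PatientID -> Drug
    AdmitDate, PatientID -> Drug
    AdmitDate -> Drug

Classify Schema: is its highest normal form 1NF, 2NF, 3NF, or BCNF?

1NF

Candidate key: {BedNo, PatientID}. Prime attributes: {BedNo, PatientID}.
BedNo -> AdmitDate: {BedNo}⁺ = {AdmitDate, BedNo, Drug}, which is not all of the attributes, so the left side is not a superkey — BCNF is violated.
BedNo -> AdmitDate has non-prime {AdmitDate} on the right and a non-superkey on the left, so 3NF fails.
The proper key subset {BedNo} of {BedNo, PatientID} determines non-prime {AdmitDate, Drug}, so the relation is not even in 2NF.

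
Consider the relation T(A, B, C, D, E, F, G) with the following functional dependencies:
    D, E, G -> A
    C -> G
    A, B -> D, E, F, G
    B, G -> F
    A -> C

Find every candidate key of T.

{A, B}, {B, C, D, E}, {B, D, E, G}

Attributes never on any right-hand side: {B} — every candidate key must contain it.
{A, B}⁺ = {A, B, C, D, E, F, G}, which is every attribute, so {A, B} is a candidate key.
{B, C, D, E}⁺ = {A, B, C, D, E, F, G}, which is every attribute, so {B, C, D, E} is a candidate key.
{B, D, E, G}⁺ = {A, B, C, D, E, F, G}, which is every attribute, so {B, D, E, G} is a candidate key.
These are minimal and exhaustive — every other superkey contains one of them.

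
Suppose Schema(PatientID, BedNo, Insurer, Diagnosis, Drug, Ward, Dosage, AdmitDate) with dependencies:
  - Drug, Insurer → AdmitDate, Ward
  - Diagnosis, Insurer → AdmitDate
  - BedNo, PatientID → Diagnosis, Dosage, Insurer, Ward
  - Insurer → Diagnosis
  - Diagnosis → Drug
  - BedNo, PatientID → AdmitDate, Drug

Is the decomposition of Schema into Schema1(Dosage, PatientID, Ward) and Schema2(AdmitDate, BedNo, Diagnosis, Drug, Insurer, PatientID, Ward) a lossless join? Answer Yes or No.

Schema1 ∩ Schema2 = {PatientID, Ward}; its closure under F is {PatientID, Ward}.
Neither Schema1 nor Schema2 is contained in that closure, so the decomposition is lossy.

No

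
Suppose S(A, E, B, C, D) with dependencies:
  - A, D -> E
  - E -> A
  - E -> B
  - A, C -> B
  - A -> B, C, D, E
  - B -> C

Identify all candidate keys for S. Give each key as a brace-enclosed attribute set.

{A} is a candidate key since {A}⁺ = {A, B, C, D, E} covers every attribute.
{E} is a candidate key since {E}⁺ = {A, B, C, D, E} covers every attribute.
Any other superkey properly contains one of these, so there are no further candidate keys.

{A}, {E}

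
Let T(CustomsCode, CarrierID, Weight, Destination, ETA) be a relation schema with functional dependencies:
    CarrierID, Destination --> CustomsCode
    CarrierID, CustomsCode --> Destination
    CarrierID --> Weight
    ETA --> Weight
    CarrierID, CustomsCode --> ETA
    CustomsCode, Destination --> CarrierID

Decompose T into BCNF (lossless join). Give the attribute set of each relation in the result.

Candidate keys of the original relation: {CarrierID, CustomsCode}, {CarrierID, Destination}, {CustomsCode, Destination}.
Within {CarrierID, CustomsCode, Destination, ETA, Weight}: {CarrierID}⁺ ∩ {CarrierID, CustomsCode, Destination, ETA, Weight} = {CarrierID, Weight}, not the whole set, so CarrierID --> Weight violates BCNF; decompose into {CarrierID, Weight} and {CarrierID, CustomsCode, Destination, ETA}.
{CarrierID, Weight}: every determinant is a superkey — BCNF.
{CarrierID, CustomsCode, Destination, ETA}: every determinant is a superkey — BCNF.

{CarrierID, CustomsCode, Destination, ETA}; {CarrierID, Weight}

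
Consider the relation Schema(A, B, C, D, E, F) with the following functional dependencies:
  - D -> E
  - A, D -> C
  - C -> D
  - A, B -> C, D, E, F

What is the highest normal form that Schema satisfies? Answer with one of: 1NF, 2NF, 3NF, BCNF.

Candidate key: {A, B}. Prime attributes: {A, B}.
For D -> E we have {D}⁺ = {D, E}; {D} is not a superkey, so BCNF fails.
D -> E determines the non-prime attribute {E} from a non-superkey — 3NF is violated.
Checking every proper subset of each key, none determines a non-prime attribute — 2NF is satisfied.

2NF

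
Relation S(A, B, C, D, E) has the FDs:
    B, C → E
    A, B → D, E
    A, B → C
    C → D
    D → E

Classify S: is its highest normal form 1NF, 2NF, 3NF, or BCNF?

2NF

Candidate key: {A, B}. Prime attributes: {A, B}.
For B, C → E we have {B, C}⁺ = {B, C, D, E}; {B, C} is not a superkey, so BCNF fails.
B, C → E has non-prime {E} on the right and a non-superkey on the left, so 3NF fails.
Checking every proper subset of each key, none determines a non-prime attribute — 2NF is satisfied.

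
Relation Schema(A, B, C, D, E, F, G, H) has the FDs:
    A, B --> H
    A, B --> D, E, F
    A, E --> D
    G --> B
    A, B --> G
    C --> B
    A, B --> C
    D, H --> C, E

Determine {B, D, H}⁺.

Start with {B, D, H}.
D, H --> C, E applies; add {C, E} → now {B, C, D, E, H}.
No further FD applies.

{B, C, D, E, H}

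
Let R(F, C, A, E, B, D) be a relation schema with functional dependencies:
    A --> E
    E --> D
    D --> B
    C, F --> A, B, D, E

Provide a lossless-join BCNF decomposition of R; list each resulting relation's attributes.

Candidate key of the original relation: {C, F}.
{A, B, C, D, E, F}: {A} determines {A, B, D, E} here but is not a superkey — split on A --> B, D, E, giving {A, B, D, E} and {A, C, F}.
{A, B, D, E}: {E} determines {B, D, E} here but is not a superkey — split on E --> B, D, giving {B, D, E} and {A, E}.
{B, D, E}: {D} determines {B, D} here but is not a superkey — split on D --> B, giving {B, D} and {D, E}.
{B, D}: every determinant is a superkey — BCNF.
{D, E}: every determinant is a superkey — BCNF.
{A, E}: every determinant is a superkey — BCNF.
{A, C, F}: every determinant is a superkey — BCNF.

{A, C, F}; {A, E}; {B, D}; {D, E}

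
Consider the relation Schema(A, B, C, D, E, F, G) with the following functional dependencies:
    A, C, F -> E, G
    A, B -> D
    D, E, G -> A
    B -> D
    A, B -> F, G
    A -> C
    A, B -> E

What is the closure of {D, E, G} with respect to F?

{A, C, D, E, G}

Start with {D, E, G}.
D, E, G -> A applies; add {A} → now {A, D, E, G}.
A -> C applies; add {C} → now {A, C, D, E, G}.
No further FD applies.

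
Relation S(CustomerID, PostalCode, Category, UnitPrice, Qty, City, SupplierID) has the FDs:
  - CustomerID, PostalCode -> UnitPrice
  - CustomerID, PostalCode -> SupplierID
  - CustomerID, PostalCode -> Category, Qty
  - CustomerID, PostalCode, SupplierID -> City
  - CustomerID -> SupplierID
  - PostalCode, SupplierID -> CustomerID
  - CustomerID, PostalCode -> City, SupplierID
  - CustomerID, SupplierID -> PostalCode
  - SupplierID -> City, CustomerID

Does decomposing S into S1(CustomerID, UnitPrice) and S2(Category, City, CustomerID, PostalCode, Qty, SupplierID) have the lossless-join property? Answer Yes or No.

Yes

Common attributes: {CustomerID}; their closure is {Category, City, CustomerID, PostalCode, Qty, SupplierID, UnitPrice}.
Since S1 ⊆ {Category, City, CustomerID, PostalCode, Qty, SupplierID, UnitPrice}, the intersection is a superkey of S1; the decomposition is lossless.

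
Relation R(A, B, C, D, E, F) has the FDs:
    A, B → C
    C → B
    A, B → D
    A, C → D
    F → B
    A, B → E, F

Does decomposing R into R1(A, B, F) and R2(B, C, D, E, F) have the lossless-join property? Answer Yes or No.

No

Common attributes: {B, F}; their closure is {B, F}.
R1 ⊄ {B, F} and R2 ⊄ {B, F}, so the split is lossy.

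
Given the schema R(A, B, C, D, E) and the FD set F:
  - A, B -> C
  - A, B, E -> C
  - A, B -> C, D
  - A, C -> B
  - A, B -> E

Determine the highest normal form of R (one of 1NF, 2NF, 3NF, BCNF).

Candidate keys: {A, B}, {A, C}. Prime attributes: {A, B, C}.
Each dependency's left side is a superkey — BCNF holds.

BCNF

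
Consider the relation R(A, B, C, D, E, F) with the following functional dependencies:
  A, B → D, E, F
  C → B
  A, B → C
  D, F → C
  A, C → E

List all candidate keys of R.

Attributes never on any right-hand side: {A} — every candidate key must contain it.
{A, B}⁺ = {A, B, C, D, E, F} — all of the relation — so {A, B} is a candidate key.
{A, C}⁺ = {A, B, C, D, E, F} — all of the relation — so {A, C} is a candidate key.
{A, D, F}⁺ = {A, B, C, D, E, F} — all of the relation — so {A, D, F} is a candidate key.
No proper subset of any of these is a key, and no other minimal superkey exists.

{A, B}, {A, C}, {A, D, F}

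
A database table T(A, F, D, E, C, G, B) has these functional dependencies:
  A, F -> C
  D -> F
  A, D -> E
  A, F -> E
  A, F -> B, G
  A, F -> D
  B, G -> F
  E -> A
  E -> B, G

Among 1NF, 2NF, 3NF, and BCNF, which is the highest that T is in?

Candidate keys: {A, B, G}, {A, D}, {A, F}, {E}. Prime attributes: {A, B, D, E, F, G}.
D -> F breaks BCNF: {D}⁺ = {D, F}, so {D} is not a superkey.
Its right-hand attributes {F} are all prime, as are those of every other non-superkey FD — the relation is in 3NF.

3NF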